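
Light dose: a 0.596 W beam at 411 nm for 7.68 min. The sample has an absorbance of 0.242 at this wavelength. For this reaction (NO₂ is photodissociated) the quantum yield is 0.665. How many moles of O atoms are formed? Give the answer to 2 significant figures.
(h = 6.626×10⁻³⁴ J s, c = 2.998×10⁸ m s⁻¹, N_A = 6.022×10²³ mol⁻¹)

2.7×10⁻⁴ mol

Photon energy at 411 nm: hc/λ = (6.626×10⁻³⁴)(2.998×10⁸)/(411×10⁻⁹) = 4.833×10⁻¹⁹ J.
Energy delivered: (0.596 W)(460.8 s) = 274.6 J.
Photons incident: 274.6 / 4.833×10⁻¹⁹ = 5.682×10²⁰, i.e. 5.682×10²⁰/6.022×10²³ = 9.435×10⁻⁴ mol.
Fraction absorbed: 1 − 10^(−0.242) = 0.4272.
Photons absorbed: 0.4272 × 9.435×10⁻⁴ = 4.031×10⁻⁴ mol.
Product: Φ × n_abs = 0.665 × 4.031×10⁻⁴ = 2.681×10⁻⁴ mol.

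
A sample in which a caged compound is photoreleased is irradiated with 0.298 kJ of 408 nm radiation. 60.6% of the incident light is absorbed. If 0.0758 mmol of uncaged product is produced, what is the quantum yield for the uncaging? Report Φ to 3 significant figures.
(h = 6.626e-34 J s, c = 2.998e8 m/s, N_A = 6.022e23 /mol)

Product: 0.0758 mmol = 7.58e-5 mol.
Photon energy at 408 nm: hc/λ = (6.626e-34)(2.998e8)/(408e-9) = 4.869e-19 J.
Incident energy: 0.298 kJ = 298 J.
Photons incident: 298 / 4.869e-19 = 6.120e20, i.e. 6.120e20/6.022e23 = 0.001016 mol.
Photons absorbed: 0.606 × 0.001016 = 6.157e-4 mol.
Φ = 7.58e-5 mol / 6.157e-4 mol photons = 0.123.

Φ = 0.123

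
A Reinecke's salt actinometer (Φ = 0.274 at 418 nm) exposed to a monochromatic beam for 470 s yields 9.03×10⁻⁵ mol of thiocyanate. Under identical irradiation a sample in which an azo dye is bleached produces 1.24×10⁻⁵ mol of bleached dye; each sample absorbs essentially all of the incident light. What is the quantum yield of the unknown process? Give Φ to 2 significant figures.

Photons absorbed by the actinometer: 9.03×10⁻⁵ / 0.274 = 3.296×10⁻⁴ mol.
Φ(unknown) = 1.24×10⁻⁵ / 3.296×10⁻⁴ = 0.038.

Φ = 0.038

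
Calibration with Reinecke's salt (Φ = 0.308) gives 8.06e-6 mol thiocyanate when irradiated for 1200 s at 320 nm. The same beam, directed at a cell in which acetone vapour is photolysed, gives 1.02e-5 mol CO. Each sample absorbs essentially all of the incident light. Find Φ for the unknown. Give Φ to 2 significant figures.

Φ = 0.39

Photons absorbed by the actinometer: 8.06e-6 / 0.308 = 2.617e-5 mol.
Φ(unknown) = 1.02e-5 / 2.617e-5 = 0.39.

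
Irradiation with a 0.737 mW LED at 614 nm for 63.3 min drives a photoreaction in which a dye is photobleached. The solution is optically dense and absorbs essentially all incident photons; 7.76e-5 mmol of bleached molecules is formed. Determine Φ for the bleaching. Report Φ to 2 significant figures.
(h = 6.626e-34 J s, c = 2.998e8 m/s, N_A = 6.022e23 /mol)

Φ = 0.0054

Product: 7.76e-5 mmol = 7.76e-8 mol.
Photon energy at 614 nm: hc/λ = (6.626e-34)(2.998e8)/(614e-9) = 3.235e-19 J.
Energy delivered: (0.737 mW)(3798 s) = 2.799 J.
Photons incident: 2.799 / 3.235e-19 = 8.652e18, i.e. 8.652e18/6.022e23 = 1.437e-5 mol.
Φ = 7.76e-8 mol / 1.437e-5 mol photons = 0.0054.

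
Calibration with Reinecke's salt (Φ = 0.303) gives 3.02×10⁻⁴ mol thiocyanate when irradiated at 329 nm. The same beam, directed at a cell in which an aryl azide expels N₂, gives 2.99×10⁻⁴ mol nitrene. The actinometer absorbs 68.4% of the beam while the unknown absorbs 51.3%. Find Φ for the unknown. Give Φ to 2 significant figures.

Photons absorbed by the actinometer: 3.02×10⁻⁴ / 0.303 = 9.967×10⁻⁴ mol.
Incident flux: 9.967×10⁻⁴ / 0.684 = 0.001457 einstein.
Absorbed by unknown: 0.513 × 0.001457 = 7.474×10⁻⁴ mol.
Φ(unknown) = 2.99×10⁻⁴ / 7.474×10⁻⁴ = 0.40.

Φ = 0.40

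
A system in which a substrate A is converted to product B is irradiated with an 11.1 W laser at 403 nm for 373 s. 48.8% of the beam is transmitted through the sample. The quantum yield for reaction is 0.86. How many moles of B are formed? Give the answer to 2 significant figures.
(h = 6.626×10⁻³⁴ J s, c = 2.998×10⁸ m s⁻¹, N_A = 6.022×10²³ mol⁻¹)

Photon energy at 403 nm: hc/λ = (6.626×10⁻³⁴)(2.998×10⁸)/(403×10⁻⁹) = 4.929×10⁻¹⁹ J.
Energy delivered: (11.1 W)(373 s) = 4140 J.
Photons incident: 4140 / 4.929×10⁻¹⁹ = 8.399×10²¹, i.e. 8.399×10²¹/6.022×10²³ = 0.01395 mol.
Fraction absorbed: 1 − 48.8/100 = 0.5120.
Photons absorbed: 0.5120 × 0.01395 = 0.007142 mol.
Product: Φ × n_abs = 0.86 × 0.007142 = 0.006142 mol.

0.0061 mol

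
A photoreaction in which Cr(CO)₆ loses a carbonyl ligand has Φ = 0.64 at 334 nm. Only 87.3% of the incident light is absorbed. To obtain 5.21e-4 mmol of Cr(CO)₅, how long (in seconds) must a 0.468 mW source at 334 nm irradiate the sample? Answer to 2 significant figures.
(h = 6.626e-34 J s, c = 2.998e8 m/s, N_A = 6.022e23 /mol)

t ≈ 710 s

Product: 5.21e-4 mmol = 5.21e-7 mol.
Photons that must be absorbed: 5.21e-7 / 0.64 = 8.141e-7 mol.
Incident photons needed: 8.141e-7 / 0.873 = 9.325e-7 mol.
Photon energy: hc/λ = 5.948e-19 J; per mole, 3.582e5 J mol⁻¹.
Energy required: 9.325e-7 × 3.582e5 = 0.3340 J.
Time: 0.3340 J / 0.000468 W = 710 s.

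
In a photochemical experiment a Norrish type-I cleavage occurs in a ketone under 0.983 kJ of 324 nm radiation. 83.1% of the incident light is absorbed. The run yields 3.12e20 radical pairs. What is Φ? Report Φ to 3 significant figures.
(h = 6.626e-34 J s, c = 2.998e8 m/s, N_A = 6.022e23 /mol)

Product: 3.12e20 / 6.022e23 = 5.181e-4 mol.
Photon energy at 324 nm: hc/λ = (6.626e-34)(2.998e8)/(324e-9) = 6.131e-19 J.
Incident energy: 0.983 kJ = 983 J.
Photons incident: 983 / 6.131e-19 = 1.603e21, i.e. 1.603e21/6.022e23 = 0.002662 mol.
Photons absorbed: 0.831 × 0.002662 = 0.002212 mol.
Φ = 5.181e-4 mol / 0.002212 mol photons = 0.234.

Φ = 0.234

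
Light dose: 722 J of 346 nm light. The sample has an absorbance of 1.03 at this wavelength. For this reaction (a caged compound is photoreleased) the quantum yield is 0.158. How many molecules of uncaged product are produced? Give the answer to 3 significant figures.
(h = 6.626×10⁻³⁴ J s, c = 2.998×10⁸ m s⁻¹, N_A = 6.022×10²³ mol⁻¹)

Photon energy at 346 nm: hc/λ = (6.626×10⁻³⁴)(2.998×10⁸)/(346×10⁻⁹) = 5.741×10⁻¹⁹ J.
Photons incident: 722 / 5.741×10⁻¹⁹ = 1.258×10²¹, i.e. 1.258×10²¹/6.022×10²³ = 0.002089 mol.
Fraction absorbed: 1 − 10^(−1.03) = 0.9067.
Photons absorbed: 0.9067 × 0.002089 = 0.001894 mol.
Product: Φ × n_abs = 0.158 × 0.001894 = 2.993×10⁻⁴ mol.
As a count: 2.993×10⁻⁴ × 6.022×10²³ = 1.80×10²⁰.

1.80×10²⁰ molecules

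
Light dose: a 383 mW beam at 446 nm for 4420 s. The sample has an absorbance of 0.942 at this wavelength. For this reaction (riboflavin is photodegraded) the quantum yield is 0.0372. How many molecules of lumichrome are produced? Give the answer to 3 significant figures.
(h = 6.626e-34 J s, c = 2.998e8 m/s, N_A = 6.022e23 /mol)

1.25e20 molecules

Photon energy at 446 nm: hc/λ = (6.626e-34)(2.998e8)/(446e-9) = 4.454e-19 J.
Energy delivered: (383 mW)(4420 s) = 1693 J.
Photons incident: 1693 / 4.454e-19 = 3.801e21, i.e. 3.801e21/6.022e23 = 0.006312 mol.
Fraction absorbed: 1 − 10^(−0.942) = 0.8857.
Photons absorbed: 0.8857 × 0.006312 = 0.005591 mol.
Product: Φ × n_abs = 0.0372 × 0.005591 = 2.080e-4 mol.
As a count: 2.080e-4 × 6.022e23 = 1.25e20.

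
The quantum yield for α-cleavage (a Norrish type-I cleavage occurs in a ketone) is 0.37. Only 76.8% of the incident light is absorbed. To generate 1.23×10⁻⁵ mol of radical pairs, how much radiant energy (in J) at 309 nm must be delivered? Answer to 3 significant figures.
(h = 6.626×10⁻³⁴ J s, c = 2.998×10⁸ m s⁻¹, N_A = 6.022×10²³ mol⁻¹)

Photons that must be absorbed: 1.23×10⁻⁵ / 0.37 = 3.324×10⁻⁵ mol.
Incident photons needed: 3.324×10⁻⁵ / 0.768 = 4.328×10⁻⁵ mol.
Photon energy: hc/λ = 6.429×10⁻¹⁹ J; per mole, 3.872×10⁵ J mol⁻¹.
Energy required: 4.328×10⁻⁵ × 3.872×10⁵ = 16.8 J.

16.8 J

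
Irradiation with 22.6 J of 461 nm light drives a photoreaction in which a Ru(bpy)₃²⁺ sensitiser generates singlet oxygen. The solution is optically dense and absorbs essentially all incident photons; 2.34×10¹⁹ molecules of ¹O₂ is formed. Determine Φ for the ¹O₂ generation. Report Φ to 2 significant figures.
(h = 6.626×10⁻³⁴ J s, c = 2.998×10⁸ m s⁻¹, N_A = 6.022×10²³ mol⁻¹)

Φ = 0.45

Product: 2.34×10¹⁹ / 6.022×10²³ = 3.886×10⁻⁵ mol.
Photon energy at 461 nm: hc/λ = (6.626×10⁻³⁴)(2.998×10⁸)/(461×10⁻⁹) = 4.309×10⁻¹⁹ J.
Photons incident: 22.6 / 4.309×10⁻¹⁹ = 5.245×10¹⁹, i.e. 5.245×10¹⁹/6.022×10²³ = 8.710×10⁻⁵ mol.
Φ = 3.886×10⁻⁵ mol / 8.710×10⁻⁵ mol photons = 0.45.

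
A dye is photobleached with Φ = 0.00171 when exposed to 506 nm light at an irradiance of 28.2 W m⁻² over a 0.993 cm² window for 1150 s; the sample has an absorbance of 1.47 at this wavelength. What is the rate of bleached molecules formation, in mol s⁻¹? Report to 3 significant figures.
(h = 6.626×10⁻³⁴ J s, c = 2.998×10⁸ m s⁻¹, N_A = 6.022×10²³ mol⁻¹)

Photon energy at 506 nm: hc/λ = (6.626×10⁻³⁴)(2.998×10⁸)/(506×10⁻⁹) = 3.926×10⁻¹⁹ J.
Energy delivered: (28.2 W m⁻²)(0.993×10⁻⁴ m²)(1150 s) = 3.220 J.
Photons incident: 3.220 / 3.926×10⁻¹⁹ = 8.202×10¹⁸, i.e. 8.202×10¹⁸/6.022×10²³ = 1.362×10⁻⁵ mol.
Fraction absorbed: 1 − 10^(−1.47) = 0.9661.
Photons absorbed: 0.9661 × 1.362×10⁻⁵ = 1.316×10⁻⁵ mol.
Product formed: 0.00171 × 1.316×10⁻⁵ = 2.250×10⁻⁸ mol.
Rate: 2.250×10⁻⁸ / 1150 s = 1.96×10⁻¹¹ mol s⁻¹.

1.96×10⁻¹¹ mol s⁻¹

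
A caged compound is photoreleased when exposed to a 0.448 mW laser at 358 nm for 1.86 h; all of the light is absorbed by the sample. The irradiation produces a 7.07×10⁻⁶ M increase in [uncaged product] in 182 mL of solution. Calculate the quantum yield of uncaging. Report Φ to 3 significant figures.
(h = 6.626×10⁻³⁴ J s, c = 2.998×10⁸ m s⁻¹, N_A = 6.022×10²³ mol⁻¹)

Product: (7.07×10⁻⁶ M)(0.182 L) = 1.287×10⁻⁶ mol.
Photon energy at 358 nm: hc/λ = (6.626×10⁻³⁴)(2.998×10⁸)/(358×10⁻⁹) = 5.549×10⁻¹⁹ J.
Energy delivered: (0.448 mW)(6696 s) = 3.000 J.
Photons incident: 3.000 / 5.549×10⁻¹⁹ = 5.406×10¹⁸, i.e. 5.406×10¹⁸/6.022×10²³ = 8.977×10⁻⁶ mol.
Φ = 1.287×10⁻⁶ mol / 8.977×10⁻⁶ mol photons = 0.143.

Φ = 0.143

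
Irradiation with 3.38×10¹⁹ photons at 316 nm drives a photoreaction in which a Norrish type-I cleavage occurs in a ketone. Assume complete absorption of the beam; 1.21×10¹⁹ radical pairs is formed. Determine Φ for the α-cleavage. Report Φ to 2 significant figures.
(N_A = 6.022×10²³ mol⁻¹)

Product: 1.21×10¹⁹ / 6.022×10²³ = 2.009×10⁻⁵ mol.
Moles of photons: 3.38×10¹⁹ / 6.022×10²³ = 5.613×10⁻⁵ mol.
Φ = 2.009×10⁻⁵ mol / 5.613×10⁻⁵ mol photons = 0.36.

Φ = 0.36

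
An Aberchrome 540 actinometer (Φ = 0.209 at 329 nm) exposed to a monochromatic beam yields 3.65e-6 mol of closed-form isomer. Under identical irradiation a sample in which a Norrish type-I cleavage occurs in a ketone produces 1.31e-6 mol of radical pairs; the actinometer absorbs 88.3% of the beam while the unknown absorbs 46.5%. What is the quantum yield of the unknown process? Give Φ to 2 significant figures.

Photons absorbed by the actinometer: 3.65e-6 / 0.209 = 1.746e-5 mol.
Incident flux: 1.746e-5 / 0.883 = 1.977e-5 einstein.
Absorbed by unknown: 0.465 × 1.977e-5 = 9.193e-6 mol.
Φ(unknown) = 1.31e-6 / 9.193e-6 = 0.14.

Φ = 0.14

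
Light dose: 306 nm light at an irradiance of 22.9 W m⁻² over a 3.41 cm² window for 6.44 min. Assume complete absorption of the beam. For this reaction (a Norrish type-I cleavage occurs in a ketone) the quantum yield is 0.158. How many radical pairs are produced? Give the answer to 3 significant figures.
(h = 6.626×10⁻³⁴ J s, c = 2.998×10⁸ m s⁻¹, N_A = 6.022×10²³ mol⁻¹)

7.34×10¹⁷ radical pairs

Photon energy at 306 nm: hc/λ = (6.626×10⁻³⁴)(2.998×10⁸)/(306×10⁻⁹) = 6.492×10⁻¹⁹ J.
Energy delivered: (22.9 W m⁻²)(3.41×10⁻⁴ m²)(386.4 s) = 3.017 J.
Photons incident: 3.017 / 6.492×10⁻¹⁹ = 4.647×10¹⁸, i.e. 4.647×10¹⁸/6.022×10²³ = 7.717×10⁻⁶ mol.
Product: Φ × n_abs = 0.158 × 7.717×10⁻⁶ = 1.219×10⁻⁶ mol.
As a count: 1.219×10⁻⁶ × 6.022×10²³ = 7.34×10¹⁷.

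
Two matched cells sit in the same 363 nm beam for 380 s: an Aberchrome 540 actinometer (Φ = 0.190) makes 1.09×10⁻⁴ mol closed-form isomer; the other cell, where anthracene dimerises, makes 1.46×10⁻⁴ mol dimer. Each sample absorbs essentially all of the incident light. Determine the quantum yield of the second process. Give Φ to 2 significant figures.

Φ = 0.25

Photons absorbed by the actinometer: 1.09×10⁻⁴ / 0.190 = 5.737×10⁻⁴ mol.
Φ(unknown) = 1.46×10⁻⁴ / 5.737×10⁻⁴ = 0.25.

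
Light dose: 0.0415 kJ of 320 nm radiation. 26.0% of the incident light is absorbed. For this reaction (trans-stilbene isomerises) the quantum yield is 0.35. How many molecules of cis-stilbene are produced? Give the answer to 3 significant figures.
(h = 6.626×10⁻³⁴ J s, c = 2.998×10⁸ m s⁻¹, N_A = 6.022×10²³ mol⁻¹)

6.08×10¹⁸ molecules

Photon energy at 320 nm: hc/λ = (6.626×10⁻³⁴)(2.998×10⁸)/(320×10⁻⁹) = 6.208×10⁻¹⁹ J.
Incident energy: 0.0415 kJ = 41.5 J.
Photons incident: 41.5 / 6.208×10⁻¹⁹ = 6.685×10¹⁹, i.e. 6.685×10¹⁹/6.022×10²³ = 1.110×10⁻⁴ mol.
Photons absorbed: 0.260 × 1.110×10⁻⁴ = 2.886×10⁻⁵ mol.
Product: Φ × n_abs = 0.35 × 2.886×10⁻⁵ = 1.010×10⁻⁵ mol.
As a count: 1.010×10⁻⁵ × 6.022×10²³ = 6.08×10¹⁸.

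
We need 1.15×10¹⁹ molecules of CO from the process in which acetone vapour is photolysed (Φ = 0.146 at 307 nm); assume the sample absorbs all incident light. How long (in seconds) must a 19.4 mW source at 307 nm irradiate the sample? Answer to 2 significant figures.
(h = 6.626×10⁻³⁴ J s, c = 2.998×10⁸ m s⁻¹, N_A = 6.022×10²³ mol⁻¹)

t ≈ 2600 s

Product: 1.15×10¹⁹ / 6.022×10²³ = 1.910×10⁻⁵ mol.
Photons that must be absorbed: 1.910×10⁻⁵ / 0.146 = 1.308×10⁻⁴ mol.
Photon energy: hc/λ = 6.471×10⁻¹⁹ J; per mole, 3.897×10⁵ J mol⁻¹.
Energy required: 1.308×10⁻⁴ × 3.897×10⁵ = 50.97 J.
Time: 50.97 J / 0.0194 W = 2600 s.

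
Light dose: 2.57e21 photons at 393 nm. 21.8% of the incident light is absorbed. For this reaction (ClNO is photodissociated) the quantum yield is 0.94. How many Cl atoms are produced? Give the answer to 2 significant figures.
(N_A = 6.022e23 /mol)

5.3e20 atoms

Moles of photons: 2.57e21 / 6.022e23 = 0.004268 mol.
Photons absorbed: 0.218 × 0.004268 = 9.304e-4 mol.
Product: Φ × n_abs = 0.94 × 9.304e-4 = 8.746e-4 mol.
As a count: 8.746e-4 × 6.022e23 = 5.3e20.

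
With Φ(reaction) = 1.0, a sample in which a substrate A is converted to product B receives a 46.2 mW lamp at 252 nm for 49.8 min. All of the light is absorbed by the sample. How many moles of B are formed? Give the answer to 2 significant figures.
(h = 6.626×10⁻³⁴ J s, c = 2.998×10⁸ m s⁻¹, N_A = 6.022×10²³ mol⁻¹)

2.9×10⁻⁴ mol

Photon energy at 252 nm: hc/λ = (6.626×10⁻³⁴)(2.998×10⁸)/(252×10⁻⁹) = 7.883×10⁻¹⁹ J.
Energy delivered: (46.2 mW)(2988 s) = 138.0 J.
Photons incident: 138.0 / 7.883×10⁻¹⁹ = 1.751×10²⁰, i.e. 1.751×10²⁰/6.022×10²³ = 2.908×10⁻⁴ mol.
Product: Φ × n_abs = 1.0 × 2.908×10⁻⁴ = 2.908×10⁻⁴ mol.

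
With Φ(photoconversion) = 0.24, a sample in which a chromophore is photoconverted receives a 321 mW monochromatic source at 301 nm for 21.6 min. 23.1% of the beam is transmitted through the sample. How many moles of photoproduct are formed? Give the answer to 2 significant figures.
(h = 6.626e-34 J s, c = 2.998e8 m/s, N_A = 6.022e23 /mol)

Photon energy at 301 nm: hc/λ = (6.626e-34)(2.998e8)/(301e-9) = 6.600e-19 J.
Energy delivered: (321 mW)(1296 s) = 416.0 J.
Photons incident: 416.0 / 6.600e-19 = 6.303e20, i.e. 6.303e20/6.022e23 = 0.001047 mol.
Fraction absorbed: 1 − 23.1/100 = 0.7690.
Photons absorbed: 0.7690 × 0.001047 = 8.051e-4 mol.
Product: Φ × n_abs = 0.24 × 8.051e-4 = 1.932e-4 mol.

1.9e-4 mol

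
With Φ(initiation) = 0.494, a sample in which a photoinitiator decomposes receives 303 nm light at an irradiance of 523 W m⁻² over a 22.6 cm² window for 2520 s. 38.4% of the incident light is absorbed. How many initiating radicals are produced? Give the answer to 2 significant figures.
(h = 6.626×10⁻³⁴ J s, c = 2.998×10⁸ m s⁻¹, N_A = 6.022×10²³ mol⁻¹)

Photon energy at 303 nm: hc/λ = (6.626×10⁻³⁴)(2.998×10⁸)/(303×10⁻⁹) = 6.556×10⁻¹⁹ J.
Energy delivered: (523 W m⁻²)(22.6×10⁻⁴ m²)(2520 s) = 2979 J.
Photons incident: 2979 / 6.556×10⁻¹⁹ = 4.544×10²¹, i.e. 4.544×10²¹/6.022×10²³ = 0.007546 mol.
Photons absorbed: 0.384 × 0.007546 = 0.002898 mol.
Product: Φ × n_abs = 0.494 × 0.002898 = 0.001432 mol.
As a count: 0.001432 × 6.022×10²³ = 8.6×10²⁰.

8.6×10²⁰ initiating radicals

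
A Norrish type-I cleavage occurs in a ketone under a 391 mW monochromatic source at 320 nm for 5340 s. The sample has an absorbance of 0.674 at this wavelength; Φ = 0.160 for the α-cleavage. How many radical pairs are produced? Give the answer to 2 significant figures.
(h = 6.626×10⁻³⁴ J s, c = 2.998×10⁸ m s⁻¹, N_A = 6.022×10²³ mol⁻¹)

4.2×10²⁰ radical pairs

Photon energy at 320 nm: hc/λ = (6.626×10⁻³⁴)(2.998×10⁸)/(320×10⁻⁹) = 6.208×10⁻¹⁹ J.
Energy delivered: (391 mW)(5340 s) = 2088 J.
Photons incident: 2088 / 6.208×10⁻¹⁹ = 3.363×10²¹, i.e. 3.363×10²¹/6.022×10²³ = 0.005585 mol.
Fraction absorbed: 1 − 10^(−0.674) = 0.7882.
Photons absorbed: 0.7882 × 0.005585 = 0.004402 mol.
Product: Φ × n_abs = 0.160 × 0.004402 = 7.043×10⁻⁴ mol.
As a count: 7.043×10⁻⁴ × 6.022×10²³ = 4.2×10²⁰.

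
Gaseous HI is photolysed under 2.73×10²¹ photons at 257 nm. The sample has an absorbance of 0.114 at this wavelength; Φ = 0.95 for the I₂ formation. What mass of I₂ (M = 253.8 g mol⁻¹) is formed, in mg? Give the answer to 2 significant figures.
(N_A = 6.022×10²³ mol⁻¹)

Moles of photons: 2.73×10²¹ / 6.022×10²³ = 0.004533 mol.
Fraction absorbed: 1 − 10^(−0.114) = 0.2309.
Photons absorbed: 0.2309 × 0.004533 = 0.001047 mol.
Product: Φ × n_abs = 0.95 × 0.001047 = 9.947×10⁻⁴ mol.
Mass: 9.947×10⁻⁴ × 253.8 = 0.2525 g = 250 mg.

250 mg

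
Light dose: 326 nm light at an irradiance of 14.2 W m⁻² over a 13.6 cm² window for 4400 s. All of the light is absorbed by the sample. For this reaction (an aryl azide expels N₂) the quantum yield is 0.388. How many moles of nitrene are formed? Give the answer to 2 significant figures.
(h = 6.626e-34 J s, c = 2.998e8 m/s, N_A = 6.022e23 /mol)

9.0e-5 mol

Photon energy at 326 nm: hc/λ = (6.626e-34)(2.998e8)/(326e-9) = 6.093e-19 J.
Energy delivered: (14.2 W m⁻²)(13.6e-4 m²)(4400 s) = 84.97 J.
Photons incident: 84.97 / 6.093e-19 = 1.395e20, i.e. 1.395e20/6.022e23 = 2.317e-4 mol.
Product: Φ × n_abs = 0.388 × 2.317e-4 = 8.990e-5 mol.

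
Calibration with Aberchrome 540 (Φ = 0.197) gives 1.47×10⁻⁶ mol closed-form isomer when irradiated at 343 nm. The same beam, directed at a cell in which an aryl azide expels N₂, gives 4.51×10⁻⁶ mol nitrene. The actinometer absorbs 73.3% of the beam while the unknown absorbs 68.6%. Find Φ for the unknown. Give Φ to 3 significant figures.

Photons absorbed by the actinometer: 1.47×10⁻⁶ / 0.197 = 7.462×10⁻⁶ mol.
Incident flux: 7.462×10⁻⁶ / 0.733 = 1.018×10⁻⁵ einstein.
Absorbed by unknown: 0.686 × 1.018×10⁻⁵ = 6.983×10⁻⁶ mol.
Φ(unknown) = 4.51×10⁻⁶ / 6.983×10⁻⁶ = 0.646.

Φ = 0.646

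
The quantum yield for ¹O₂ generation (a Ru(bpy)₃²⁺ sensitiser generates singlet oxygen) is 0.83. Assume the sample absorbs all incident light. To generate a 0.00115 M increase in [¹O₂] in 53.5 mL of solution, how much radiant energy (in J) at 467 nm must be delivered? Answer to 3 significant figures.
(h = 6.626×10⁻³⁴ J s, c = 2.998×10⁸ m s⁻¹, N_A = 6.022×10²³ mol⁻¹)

Product: (0.00115 M)(0.0535 L) = 6.152×10⁻⁵ mol.
Photons that must be absorbed: 6.152×10⁻⁵ / 0.83 = 7.412×10⁻⁵ mol.
Photon energy: hc/λ = 4.254×10⁻¹⁹ J; per mole, 2.562×10⁵ J mol⁻¹.
Energy required: 7.412×10⁻⁵ × 2.562×10⁵ = 19.0 J.

19.0 J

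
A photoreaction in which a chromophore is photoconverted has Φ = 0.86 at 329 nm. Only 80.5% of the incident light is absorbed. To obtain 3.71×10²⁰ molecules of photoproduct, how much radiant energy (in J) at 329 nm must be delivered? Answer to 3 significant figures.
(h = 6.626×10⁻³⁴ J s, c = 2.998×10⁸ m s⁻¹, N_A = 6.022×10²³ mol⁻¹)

324 J

Product: 3.71×10²⁰ / 6.022×10²³ = 6.161×10⁻⁴ mol.
Photons that must be absorbed: 6.161×10⁻⁴ / 0.86 = 7.164×10⁻⁴ mol.
Incident photons needed: 7.164×10⁻⁴ / 0.805 = 8.899×10⁻⁴ mol.
Photon energy: hc/λ = 6.038×10⁻¹⁹ J; per mole, 3.636×10⁵ J mol⁻¹.
Energy required: 8.899×10⁻⁴ × 3.636×10⁵ = 324 J.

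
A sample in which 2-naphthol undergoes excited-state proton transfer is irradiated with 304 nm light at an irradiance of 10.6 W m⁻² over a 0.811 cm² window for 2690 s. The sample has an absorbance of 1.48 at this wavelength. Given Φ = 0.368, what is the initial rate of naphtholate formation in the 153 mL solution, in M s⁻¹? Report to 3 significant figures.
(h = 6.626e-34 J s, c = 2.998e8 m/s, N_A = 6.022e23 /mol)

Photon energy at 304 nm: hc/λ = (6.626e-34)(2.998e8)/(304e-9) = 6.534e-19 J.
Energy delivered: (10.6 W m⁻²)(0.811e-4 m²)(2690 s) = 2.312 J.
Photons incident: 2.312 / 6.534e-19 = 3.538e18, i.e. 3.538e18/6.022e23 = 5.875e-6 mol.
Fraction absorbed: 1 − 10^(−1.48) = 0.9669.
Photons absorbed: 0.9669 × 5.875e-6 = 5.681e-6 mol.
Product formed: 0.368 × 5.681e-6 = 2.091e-6 mol.
Rate: 2.091e-6 mol / (2690 s × 0.153 L) = 5.08e-9 M s⁻¹.

5.08e-9 M s⁻¹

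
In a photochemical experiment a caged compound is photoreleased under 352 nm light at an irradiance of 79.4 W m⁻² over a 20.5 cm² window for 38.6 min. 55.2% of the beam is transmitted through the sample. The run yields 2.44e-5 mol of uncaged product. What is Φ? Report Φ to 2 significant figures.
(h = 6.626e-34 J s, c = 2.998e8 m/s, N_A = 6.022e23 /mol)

Φ = 0.049

Photon energy at 352 nm: hc/λ = (6.626e-34)(2.998e8)/(352e-9) = 5.643e-19 J.
Energy delivered: (79.4 W m⁻²)(20.5e-4 m²)(2316 s) = 377.0 J.
Photons incident: 377.0 / 5.643e-19 = 6.681e20, i.e. 6.681e20/6.022e23 = 0.001109 mol.
Fraction absorbed: 1 − 55.2/100 = 0.4480.
Photons absorbed: 0.4480 × 0.001109 = 4.968e-4 mol.
Φ = 2.44e-5 mol / 4.968e-4 mol photons = 0.049.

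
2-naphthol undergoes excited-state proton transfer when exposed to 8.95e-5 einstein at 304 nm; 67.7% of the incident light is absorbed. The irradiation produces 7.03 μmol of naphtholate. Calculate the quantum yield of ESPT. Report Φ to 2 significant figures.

Product: 7.03 μmol = 7.03e-6 mol.
Photons absorbed: 0.677 × 8.95e-5 = 6.059e-5 mol.
Φ = 7.03e-6 mol / 6.059e-5 mol photons = 0.12.

Φ = 0.12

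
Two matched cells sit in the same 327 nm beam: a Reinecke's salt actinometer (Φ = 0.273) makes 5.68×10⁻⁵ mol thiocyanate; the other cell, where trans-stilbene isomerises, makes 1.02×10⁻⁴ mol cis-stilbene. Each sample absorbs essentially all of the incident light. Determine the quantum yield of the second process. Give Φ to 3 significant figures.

Photons absorbed by the actinometer: 5.68×10⁻⁵ / 0.273 = 2.081×10⁻⁴ mol.
Φ(unknown) = 1.02×10⁻⁴ / 2.081×10⁻⁴ = 0.490.

Φ = 0.490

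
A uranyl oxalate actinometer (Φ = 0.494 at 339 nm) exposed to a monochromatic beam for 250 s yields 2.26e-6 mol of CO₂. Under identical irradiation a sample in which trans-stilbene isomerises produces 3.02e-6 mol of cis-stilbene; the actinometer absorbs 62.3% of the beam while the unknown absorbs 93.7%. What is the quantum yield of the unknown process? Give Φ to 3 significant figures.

Φ = 0.439

Photons absorbed by the actinometer: 2.26e-6 / 0.494 = 4.575e-6 mol.
Incident flux: 4.575e-6 / 0.623 = 7.343e-6 einstein.
Absorbed by unknown: 0.937 × 7.343e-6 = 6.880e-6 mol.
Φ(unknown) = 3.02e-6 / 6.880e-6 = 0.439.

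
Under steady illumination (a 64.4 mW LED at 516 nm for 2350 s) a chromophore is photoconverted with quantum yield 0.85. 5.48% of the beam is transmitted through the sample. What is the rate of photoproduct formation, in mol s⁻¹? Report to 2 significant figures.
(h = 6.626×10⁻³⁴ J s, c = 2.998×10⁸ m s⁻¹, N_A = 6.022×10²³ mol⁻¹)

Photon energy at 516 nm: hc/λ = (6.626×10⁻³⁴)(2.998×10⁸)/(516×10⁻⁹) = 3.850×10⁻¹⁹ J.
Energy delivered: (64.4 mW)(2350 s) = 151.3 J.
Photons incident: 151.3 / 3.850×10⁻¹⁹ = 3.930×10²⁰, i.e. 3.930×10²⁰/6.022×10²³ = 6.526×10⁻⁴ mol.
Fraction absorbed: 1 − 5.48/100 = 0.9452.
Photons absorbed: 0.9452 × 6.526×10⁻⁴ = 6.168×10⁻⁴ mol.
Product formed: 0.85 × 6.168×10⁻⁴ = 5.243×10⁻⁴ mol.
Rate: 5.243×10⁻⁴ / 2350 s = 2.2×10⁻⁷ mol s⁻¹.

2.2×10⁻⁷ mol s⁻¹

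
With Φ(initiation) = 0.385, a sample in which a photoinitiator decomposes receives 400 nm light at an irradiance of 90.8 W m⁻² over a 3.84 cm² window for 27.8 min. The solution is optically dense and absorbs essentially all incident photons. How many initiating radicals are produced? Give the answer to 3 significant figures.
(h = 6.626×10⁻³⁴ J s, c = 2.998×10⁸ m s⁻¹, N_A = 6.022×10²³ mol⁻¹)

4.51×10¹⁹ initiating radicals

Photon energy at 400 nm: hc/λ = (6.626×10⁻³⁴)(2.998×10⁸)/(400×10⁻⁹) = 4.966×10⁻¹⁹ J.
Energy delivered: (90.8 W m⁻²)(3.84×10⁻⁴ m²)(1668 s) = 58.16 J.
Photons incident: 58.16 / 4.966×10⁻¹⁹ = 1.171×10²⁰, i.e. 1.171×10²⁰/6.022×10²³ = 1.945×10⁻⁴ mol.
Product: Φ × n_abs = 0.385 × 1.945×10⁻⁴ = 7.488×10⁻⁵ mol.
As a count: 7.488×10⁻⁵ × 6.022×10²³ = 4.51×10¹⁹.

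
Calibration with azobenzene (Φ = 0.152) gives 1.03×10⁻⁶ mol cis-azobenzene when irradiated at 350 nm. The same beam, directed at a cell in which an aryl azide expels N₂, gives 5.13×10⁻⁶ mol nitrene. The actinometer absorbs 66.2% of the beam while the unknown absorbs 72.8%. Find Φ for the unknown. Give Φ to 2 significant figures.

Φ = 0.69

Photons absorbed by the actinometer: 1.03×10⁻⁶ / 0.152 = 6.776×10⁻⁶ mol.
Incident flux: 6.776×10⁻⁶ / 0.662 = 1.024×10⁻⁵ einstein.
Absorbed by unknown: 0.728 × 1.024×10⁻⁵ = 7.455×10⁻⁶ mol.
Φ(unknown) = 5.13×10⁻⁶ / 7.455×10⁻⁶ = 0.69.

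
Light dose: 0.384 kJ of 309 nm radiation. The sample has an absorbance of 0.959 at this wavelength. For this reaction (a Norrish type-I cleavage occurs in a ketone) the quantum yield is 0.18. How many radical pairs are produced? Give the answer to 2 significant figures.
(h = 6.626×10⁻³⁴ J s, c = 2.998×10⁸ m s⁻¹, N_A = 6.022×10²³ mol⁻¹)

9.6×10¹⁹ radical pairs

Photon energy at 309 nm: hc/λ = (6.626×10⁻³⁴)(2.998×10⁸)/(309×10⁻⁹) = 6.429×10⁻¹⁹ J.
Incident energy: 0.384 kJ = 384 J.
Photons incident: 384 / 6.429×10⁻¹⁹ = 5.973×10²⁰, i.e. 5.973×10²⁰/6.022×10²³ = 9.919×10⁻⁴ mol.
Fraction absorbed: 1 − 10^(−0.959) = 0.8901.
Photons absorbed: 0.8901 × 9.919×10⁻⁴ = 8.829×10⁻⁴ mol.
Product: Φ × n_abs = 0.18 × 8.829×10⁻⁴ = 1.589×10⁻⁴ mol.
As a count: 1.589×10⁻⁴ × 6.022×10²³ = 9.6×10¹⁹.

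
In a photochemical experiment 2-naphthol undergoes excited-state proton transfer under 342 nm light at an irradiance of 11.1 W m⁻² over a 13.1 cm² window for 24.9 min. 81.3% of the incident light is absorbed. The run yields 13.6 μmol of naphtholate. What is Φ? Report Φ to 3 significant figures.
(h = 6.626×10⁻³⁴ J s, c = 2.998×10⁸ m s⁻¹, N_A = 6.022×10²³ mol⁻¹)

Product: 13.6 μmol = 1.36×10⁻⁵ mol.
Photon energy at 342 nm: hc/λ = (6.626×10⁻³⁴)(2.998×10⁸)/(342×10⁻⁹) = 5.808×10⁻¹⁹ J.
Energy delivered: (11.1 W m⁻²)(13.1×10⁻⁴ m²)(1494 s) = 21.72 J.
Photons incident: 21.72 / 5.808×10⁻¹⁹ = 3.740×10¹⁹, i.e. 3.740×10¹⁹/6.022×10²³ = 6.211×10⁻⁵ mol.
Photons absorbed: 0.813 × 6.211×10⁻⁵ = 5.050×10⁻⁵ mol.
Φ = 1.36×10⁻⁵ mol / 5.050×10⁻⁵ mol photons = 0.269.

Φ = 0.269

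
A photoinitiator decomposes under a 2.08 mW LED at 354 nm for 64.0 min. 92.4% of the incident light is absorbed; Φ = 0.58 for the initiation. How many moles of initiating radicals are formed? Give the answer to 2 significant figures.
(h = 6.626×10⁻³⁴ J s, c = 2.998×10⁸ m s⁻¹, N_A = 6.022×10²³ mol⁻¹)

1.3×10⁻⁵ mol

Photon energy at 354 nm: hc/λ = (6.626×10⁻³⁴)(2.998×10⁸)/(354×10⁻⁹) = 5.612×10⁻¹⁹ J.
Energy delivered: (2.08 mW)(3840 s) = 7.987 J.
Photons incident: 7.987 / 5.612×10⁻¹⁹ = 1.423×10¹⁹, i.e. 1.423×10¹⁹/6.022×10²³ = 2.363×10⁻⁵ mol.
Photons absorbed: 0.924 × 2.363×10⁻⁵ = 2.183×10⁻⁵ mol.
Product: Φ × n_abs = 0.58 × 2.183×10⁻⁵ = 1.266×10⁻⁵ mol.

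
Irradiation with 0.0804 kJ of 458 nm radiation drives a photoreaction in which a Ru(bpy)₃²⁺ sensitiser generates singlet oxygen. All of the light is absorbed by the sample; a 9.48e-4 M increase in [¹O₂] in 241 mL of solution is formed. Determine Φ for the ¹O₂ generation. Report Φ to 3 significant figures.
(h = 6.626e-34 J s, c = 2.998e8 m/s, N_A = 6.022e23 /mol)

Φ = 0.742

Product: (9.48e-4 M)(0.241 L) = 2.285e-4 mol.
Photon energy at 458 nm: hc/λ = (6.626e-34)(2.998e8)/(458e-9) = 4.337e-19 J.
Incident energy: 0.0804 kJ = 80.4 J.
Photons incident: 80.4 / 4.337e-19 = 1.854e20, i.e. 1.854e20/6.022e23 = 3.079e-4 mol.
Φ = 2.285e-4 mol / 3.079e-4 mol photons = 0.742.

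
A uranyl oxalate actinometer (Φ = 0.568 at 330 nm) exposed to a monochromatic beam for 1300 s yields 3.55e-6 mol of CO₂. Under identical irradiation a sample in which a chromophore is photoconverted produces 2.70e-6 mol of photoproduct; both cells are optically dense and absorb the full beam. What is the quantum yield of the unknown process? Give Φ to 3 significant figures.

Φ = 0.432

Photons absorbed by the actinometer: 3.55e-6 / 0.568 = 6.250e-6 mol.
Φ(unknown) = 2.70e-6 / 6.250e-6 = 0.432.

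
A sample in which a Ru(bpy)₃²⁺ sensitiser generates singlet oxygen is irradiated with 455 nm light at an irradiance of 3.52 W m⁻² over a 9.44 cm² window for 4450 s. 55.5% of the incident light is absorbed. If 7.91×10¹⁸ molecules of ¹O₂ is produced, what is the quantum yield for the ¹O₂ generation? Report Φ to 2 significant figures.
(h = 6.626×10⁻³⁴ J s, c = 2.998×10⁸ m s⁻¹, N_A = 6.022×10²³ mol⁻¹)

Φ = 0.42

Product: 7.91×10¹⁸ / 6.022×10²³ = 1.314×10⁻⁵ mol.
Photon energy at 455 nm: hc/λ = (6.626×10⁻³⁴)(2.998×10⁸)/(455×10⁻⁹) = 4.366×10⁻¹⁹ J.
Energy delivered: (3.52 W m⁻²)(9.44×10⁻⁴ m²)(4450 s) = 14.79 J.
Photons incident: 14.79 / 4.366×10⁻¹⁹ = 3.388×10¹⁹, i.e. 3.388×10¹⁹/6.022×10²³ = 5.626×10⁻⁵ mol.
Photons absorbed: 0.555 × 5.626×10⁻⁵ = 3.122×10⁻⁵ mol.
Φ = 1.314×10⁻⁵ mol / 3.122×10⁻⁵ mol photons = 0.42.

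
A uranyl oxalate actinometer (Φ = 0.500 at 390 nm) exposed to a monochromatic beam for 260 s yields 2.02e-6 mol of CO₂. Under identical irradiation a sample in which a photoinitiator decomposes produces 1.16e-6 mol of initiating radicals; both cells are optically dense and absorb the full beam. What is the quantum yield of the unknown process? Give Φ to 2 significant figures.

Φ = 0.29

Photons absorbed by the actinometer: 2.02e-6 / 0.500 = 4.040e-6 mol.
Φ(unknown) = 1.16e-6 / 4.040e-6 = 0.29.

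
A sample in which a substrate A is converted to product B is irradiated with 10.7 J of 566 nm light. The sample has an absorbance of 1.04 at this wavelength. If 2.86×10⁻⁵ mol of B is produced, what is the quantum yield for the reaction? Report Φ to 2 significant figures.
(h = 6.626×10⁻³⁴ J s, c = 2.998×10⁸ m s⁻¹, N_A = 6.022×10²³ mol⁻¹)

Photon energy at 566 nm: hc/λ = (6.626×10⁻³⁴)(2.998×10⁸)/(566×10⁻⁹) = 3.510×10⁻¹⁹ J.
Photons incident: 10.7 / 3.510×10⁻¹⁹ = 3.048×10¹⁹, i.e. 3.048×10¹⁹/6.022×10²³ = 5.061×10⁻⁵ mol.
Fraction absorbed: 1 − 10^(−1.04) = 0.9088.
Photons absorbed: 0.9088 × 5.061×10⁻⁵ = 4.599×10⁻⁵ mol.
Φ = 2.86×10⁻⁵ mol / 4.599×10⁻⁵ mol photons = 0.62.

Φ = 0.62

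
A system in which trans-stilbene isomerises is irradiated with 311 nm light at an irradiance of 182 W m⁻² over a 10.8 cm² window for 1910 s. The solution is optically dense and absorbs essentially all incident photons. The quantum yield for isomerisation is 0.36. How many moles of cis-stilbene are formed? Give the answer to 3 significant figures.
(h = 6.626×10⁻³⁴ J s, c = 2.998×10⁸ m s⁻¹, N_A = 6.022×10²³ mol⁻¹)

Photon energy at 311 nm: hc/λ = (6.626×10⁻³⁴)(2.998×10⁸)/(311×10⁻⁹) = 6.387×10⁻¹⁹ J.
Energy delivered: (182 W m⁻²)(10.8×10⁻⁴ m²)(1910 s) = 375.4 J.
Photons incident: 375.4 / 6.387×10⁻¹⁹ = 5.878×10²⁰, i.e. 5.878×10²⁰/6.022×10²³ = 9.761×10⁻⁴ mol.
Product: Φ × n_abs = 0.36 × 9.761×10⁻⁴ = 3.514×10⁻⁴ mol.

3.51×10⁻⁴ mol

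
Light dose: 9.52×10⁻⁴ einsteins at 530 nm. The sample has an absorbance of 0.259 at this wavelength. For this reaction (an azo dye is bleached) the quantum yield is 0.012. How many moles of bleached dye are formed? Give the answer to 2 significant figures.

Fraction absorbed: 1 − 10^(−0.259) = 0.4492.
Photons absorbed: 0.4492 × 9.52×10⁻⁴ = 4.276×10⁻⁴ mol.
Product: Φ × n_abs = 0.012 × 4.276×10⁻⁴ = 5.131×10⁻⁶ mol.

5.1×10⁻⁶ mol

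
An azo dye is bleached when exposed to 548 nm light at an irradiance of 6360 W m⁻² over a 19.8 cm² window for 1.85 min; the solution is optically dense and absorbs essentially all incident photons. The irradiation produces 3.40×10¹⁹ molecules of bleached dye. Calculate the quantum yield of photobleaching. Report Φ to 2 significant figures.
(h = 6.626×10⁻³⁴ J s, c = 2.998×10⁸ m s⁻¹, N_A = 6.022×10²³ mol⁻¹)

Product: 3.40×10¹⁹ / 6.022×10²³ = 5.646×10⁻⁵ mol.
Photon energy at 548 nm: hc/λ = (6.626×10⁻³⁴)(2.998×10⁸)/(548×10⁻⁹) = 3.625×10⁻¹⁹ J.
Energy delivered: (6360 W m⁻²)(19.8×10⁻⁴ m²)(111 s) = 1398 J.
Photons incident: 1398 / 3.625×10⁻¹⁹ = 3.857×10²¹, i.e. 3.857×10²¹/6.022×10²³ = 0.006405 mol.
Φ = 5.646×10⁻⁵ mol / 0.006405 mol photons = 0.0088.

Φ = 0.0088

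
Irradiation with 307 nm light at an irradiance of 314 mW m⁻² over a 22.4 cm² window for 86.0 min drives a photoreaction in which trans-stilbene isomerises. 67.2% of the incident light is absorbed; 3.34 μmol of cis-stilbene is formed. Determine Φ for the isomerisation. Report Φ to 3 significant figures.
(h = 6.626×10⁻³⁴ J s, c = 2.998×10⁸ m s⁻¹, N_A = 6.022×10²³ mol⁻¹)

Product: 3.34 μmol = 3.34×10⁻⁶ mol.
Photon energy at 307 nm: hc/λ = (6.626×10⁻³⁴)(2.998×10⁸)/(307×10⁻⁹) = 6.471×10⁻¹⁹ J.
Energy delivered: (314 mW m⁻²)(22.4×10⁻⁴ m²)(5160 s) = 3.629 J.
Photons incident: 3.629 / 6.471×10⁻¹⁹ = 5.608×10¹⁸, i.e. 5.608×10¹⁸/6.022×10²³ = 9.313×10⁻⁶ mol.
Photons absorbed: 0.672 × 9.313×10⁻⁶ = 6.258×10⁻⁶ mol.
Φ = 3.34×10⁻⁶ mol / 6.258×10⁻⁶ mol photons = 0.534.

Φ = 0.534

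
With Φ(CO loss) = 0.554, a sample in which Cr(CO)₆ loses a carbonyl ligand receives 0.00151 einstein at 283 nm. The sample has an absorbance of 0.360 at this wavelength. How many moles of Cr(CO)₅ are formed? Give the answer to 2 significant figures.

4.7e-4 mol

Fraction absorbed: 1 − 10^(−0.360) = 0.5635.
Photons absorbed: 0.5635 × 0.00151 = 8.509e-4 mol.
Product: Φ × n_abs = 0.554 × 8.509e-4 = 4.714e-4 mol.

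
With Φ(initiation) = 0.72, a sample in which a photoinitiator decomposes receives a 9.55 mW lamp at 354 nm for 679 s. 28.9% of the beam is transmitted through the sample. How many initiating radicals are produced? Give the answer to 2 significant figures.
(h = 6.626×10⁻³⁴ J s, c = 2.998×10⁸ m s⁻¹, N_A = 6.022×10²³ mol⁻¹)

5.9×10¹⁸ initiating radicals

Photon energy at 354 nm: hc/λ = (6.626×10⁻³⁴)(2.998×10⁸)/(354×10⁻⁹) = 5.612×10⁻¹⁹ J.
Energy delivered: (9.55 mW)(679 s) = 6.484 J.
Photons incident: 6.484 / 5.612×10⁻¹⁹ = 1.155×10¹⁹, i.e. 1.155×10¹⁹/6.022×10²³ = 1.918×10⁻⁵ mol.
Fraction absorbed: 1 − 28.9/100 = 0.7110.
Photons absorbed: 0.7110 × 1.918×10⁻⁵ = 1.364×10⁻⁵ mol.
Product: Φ × n_abs = 0.72 × 1.364×10⁻⁵ = 9.821×10⁻⁶ mol.
As a count: 9.821×10⁻⁶ × 6.022×10²³ = 5.9×10¹⁸.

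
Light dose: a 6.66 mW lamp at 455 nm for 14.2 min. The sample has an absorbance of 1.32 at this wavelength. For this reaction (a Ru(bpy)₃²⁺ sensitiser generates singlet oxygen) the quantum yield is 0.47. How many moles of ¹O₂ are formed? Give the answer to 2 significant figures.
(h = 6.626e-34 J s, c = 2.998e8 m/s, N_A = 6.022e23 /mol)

Photon energy at 455 nm: hc/λ = (6.626e-34)(2.998e8)/(455e-9) = 4.366e-19 J.
Energy delivered: (6.66 mW)(852 s) = 5.674 J.
Photons incident: 5.674 / 4.366e-19 = 1.300e19, i.e. 1.300e19/6.022e23 = 2.159e-5 mol.
Fraction absorbed: 1 − 10^(−1.32) = 0.9521.
Photons absorbed: 0.9521 × 2.159e-5 = 2.056e-5 mol.
Product: Φ × n_abs = 0.47 × 2.056e-5 = 9.663e-6 mol.

9.7e-6 mol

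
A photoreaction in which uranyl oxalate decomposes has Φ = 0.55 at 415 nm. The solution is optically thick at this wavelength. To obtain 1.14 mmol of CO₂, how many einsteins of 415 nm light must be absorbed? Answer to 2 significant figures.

0.0021 einstein

Product: 1.14 mmol = 0.00114 mol.
Photons that must be absorbed: 0.00114 / 0.55 = 0.002073 mol.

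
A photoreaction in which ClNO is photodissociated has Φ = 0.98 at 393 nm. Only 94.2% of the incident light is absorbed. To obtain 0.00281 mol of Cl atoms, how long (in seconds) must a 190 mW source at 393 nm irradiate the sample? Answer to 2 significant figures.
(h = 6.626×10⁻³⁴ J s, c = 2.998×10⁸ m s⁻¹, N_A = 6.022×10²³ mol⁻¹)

Photons that must be absorbed: 0.00281 / 0.98 = 0.002867 mol.
Incident photons needed: 0.002867 / 0.942 = 0.003044 mol.
Photon energy: hc/λ = 5.055×10⁻¹⁹ J; per mole, 3.044×10⁵ J mol⁻¹.
Energy required: 0.003044 × 3.044×10⁵ = 926.6 J.
Time: 926.6 J / 0.19 W = 4900 s.

t ≈ 4900 s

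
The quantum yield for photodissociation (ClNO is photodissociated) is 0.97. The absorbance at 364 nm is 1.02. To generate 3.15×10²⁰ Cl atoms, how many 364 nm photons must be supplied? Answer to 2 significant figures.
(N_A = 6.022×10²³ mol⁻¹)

Product: 3.15×10²⁰ / 6.022×10²³ = 5.231×10⁻⁴ mol.
Photons that must be absorbed: 5.231×10⁻⁴ / 0.97 = 5.393×10⁻⁴ mol.
Fraction absorbed: 1 − 10^(−1.02) = 0.9045.
Incident photons needed: 5.393×10⁻⁴ / 0.9045 = 5.962×10⁻⁴ mol.
Photon count: 5.962×10⁻⁴ × 6.022×10²³ = 3.6×10²⁰.

3.6×10²⁰ photons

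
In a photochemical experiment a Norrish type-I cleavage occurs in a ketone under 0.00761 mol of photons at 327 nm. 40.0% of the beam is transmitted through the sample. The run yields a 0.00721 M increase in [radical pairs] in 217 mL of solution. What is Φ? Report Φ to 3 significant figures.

Φ = 0.343

Product: (0.00721 M)(0.217 L) = 0.001565 mol.
Fraction absorbed: 1 − 40.0/100 = 0.6000.
Photons absorbed: 0.6000 × 0.00761 = 0.004566 mol.
Φ = 0.001565 mol / 0.004566 mol photons = 0.343.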